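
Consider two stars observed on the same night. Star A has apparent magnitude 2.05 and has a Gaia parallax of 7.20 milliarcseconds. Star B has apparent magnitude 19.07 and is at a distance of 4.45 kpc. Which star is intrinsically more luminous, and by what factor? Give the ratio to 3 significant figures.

Star A is more luminous, by a factor of 6260.

Star A: p = 7.20 mas = 7.20×10^-3″ → d = 1/p = 138.9 pc
Star A: M = m − 5 log₁₀ d + 5 = 2.05 − 5·2.1427 + 5 = -3.663
Star B: d = 4.45 kpc = 4450 pc
Star B: M = m − 5 log₁₀ d + 5 = 19.07 − 5·3.6484 + 5 = 5.828
ΔM = M_A − M_B = -3.663 − (5.828) = -9.492; smaller M is more luminous → Star A.
L ratio = 10^(0.4 |ΔM|) = 10^3.797 = 6261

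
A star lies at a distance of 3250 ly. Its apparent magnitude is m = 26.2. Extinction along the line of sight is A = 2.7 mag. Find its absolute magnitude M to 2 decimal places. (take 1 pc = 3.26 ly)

d = 3250 ly / 3.26 = 996.9 pc
5 log₁₀(d/10 pc) = 5 log₁₀(996.9) − 5 = 9.993
M = m − 5 log₁₀(d/10) − A = 26.2 − 9.993 − 2.7 = 13.507

M ≈ 13.51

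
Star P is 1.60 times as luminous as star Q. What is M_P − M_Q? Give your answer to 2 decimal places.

Pogson: ΔM = −2.5 log₁₀(ratio) = −2.5 log₁₀(1.60) = −2.5 × 0.2041 = -0.510
Star P is brighter, so it has the smaller magnitude: the difference is negative.

M_P − M_Q ≈ -0.51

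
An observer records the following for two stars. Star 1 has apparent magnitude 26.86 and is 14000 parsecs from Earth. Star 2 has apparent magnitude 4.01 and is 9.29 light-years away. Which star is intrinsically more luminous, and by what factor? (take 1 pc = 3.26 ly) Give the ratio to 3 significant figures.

Star 2 is more luminous, by a factor of 57.2.

Star 1: M = m − 5 log₁₀ d + 5 = 26.86 − 5·4.1461 + 5 = 11.129
Star 2: d = 9.29 ly / 3.26 = 2.850 pc
Star 2: M = m − 5 log₁₀ d + 5 = 4.01 − 5·0.4548 + 5 = 6.736
ΔM = M_1 − M_2 = 11.129 − (6.736) = 4.393; smaller M is more luminous → Star 2.
L ratio = 10^(0.4 |ΔM|) = 10^1.757 = 57.19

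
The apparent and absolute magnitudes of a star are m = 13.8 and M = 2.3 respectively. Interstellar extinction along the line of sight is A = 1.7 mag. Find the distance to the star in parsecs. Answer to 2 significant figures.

d ≈ 910 pc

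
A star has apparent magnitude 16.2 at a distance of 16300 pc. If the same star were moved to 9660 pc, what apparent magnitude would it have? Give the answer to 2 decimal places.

m ≈ 15.06

Flux ∝ 1/d², so Δm = 5 log₁₀(d₂/d₁) = 5 log₁₀(9660/16300) = -1.136
m₂ = m₁ + Δm = 16.2 + (-1.136) = 15.064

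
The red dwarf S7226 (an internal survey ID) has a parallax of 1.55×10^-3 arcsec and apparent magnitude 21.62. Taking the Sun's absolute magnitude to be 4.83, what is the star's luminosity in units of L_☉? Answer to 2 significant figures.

d = 1/p = 1/1.55×10^-3″ = 645.2 pc
M = m − 5 log₁₀ d + 5 = 21.62 − 5·2.8097 + 5 = 12.572
M − M_☉ = 12.572 − 4.83 = 7.742
L/L_☉ = 10^(−0.4 × 7.742) = 8.005×10^-4

L/L_☉ ≈ 8.0×10^-4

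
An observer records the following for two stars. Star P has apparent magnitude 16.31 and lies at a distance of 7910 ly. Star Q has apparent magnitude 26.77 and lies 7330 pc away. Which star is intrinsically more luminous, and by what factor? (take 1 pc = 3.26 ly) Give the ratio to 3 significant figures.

Star P: d = 7910 ly / 3.26 = 2426 pc
Star P: M = m − 5 log₁₀ d + 5 = 16.31 − 5·3.3850 + 5 = 4.385
Star Q: M = m − 5 log₁₀ d + 5 = 26.77 − 5·3.8651 + 5 = 12.444
ΔM = M_P − M_Q = 4.385 − (12.444) = -8.059; smaller M is more luminous → Star P.
L ratio = 10^(0.4 |ΔM|) = 10^3.224 = 1674

Star P is more luminous, by a factor of 1670.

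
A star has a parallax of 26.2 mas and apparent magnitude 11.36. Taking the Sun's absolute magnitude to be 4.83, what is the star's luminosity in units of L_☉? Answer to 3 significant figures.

d = 1/p = 1000/26.2 mas = 38.17 pc
M = m − 5 log₁₀ d + 5 = 11.36 − 5·1.5817 + 5 = 8.452
M − M_☉ = 8.452 − 4.83 = 3.622
L/L_☉ = 10^(−0.4 × 3.622) = 0.03560

L/L_☉ ≈ 0.0356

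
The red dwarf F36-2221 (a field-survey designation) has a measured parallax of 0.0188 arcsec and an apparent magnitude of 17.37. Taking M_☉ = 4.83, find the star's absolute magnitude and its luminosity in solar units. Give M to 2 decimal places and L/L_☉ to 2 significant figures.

M ≈ 13.74; L/L_☉ ≈ 2.7×10^-4

d = 1/p = 1/0.0188″ = 53.19 pc
M = m − 5 log₁₀ d + 5 = 17.37 − 5·1.7258 + 5 = 13.741
M − M_☉ = 13.741 − 4.83 = 8.911
L/L_☉ = 10^(−0.4 × 8.911) = 2.727×10^-4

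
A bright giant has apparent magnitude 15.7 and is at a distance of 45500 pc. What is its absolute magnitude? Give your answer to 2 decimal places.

5 log₁₀(d/10 pc) = 5 log₁₀(45500) − 5 = 18.290
M = m − 5 log₁₀(d/10) = 15.7 − 18.290 = -2.590

M ≈ -2.59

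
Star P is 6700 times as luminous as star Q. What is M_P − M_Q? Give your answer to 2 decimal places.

M_P − M_Q ≈ -9.57

Pogson: ΔM = −2.5 log₁₀(ratio) = −2.5 log₁₀(6700) = −2.5 × 3.8261 = -9.565
Star P is brighter, so it has the smaller magnitude: the difference is negative.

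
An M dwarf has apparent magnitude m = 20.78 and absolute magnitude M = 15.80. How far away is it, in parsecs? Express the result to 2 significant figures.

d ≈ 99 pc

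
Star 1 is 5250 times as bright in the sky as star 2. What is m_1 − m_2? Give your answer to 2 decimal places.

Pogson: Δm = −2.5 log₁₀(ratio) = −2.5 log₁₀(5250) = −2.5 × 3.7202 = -9.300
Star 1 is brighter, so it has the smaller magnitude: the difference is negative.

m_1 − m_2 ≈ -9.30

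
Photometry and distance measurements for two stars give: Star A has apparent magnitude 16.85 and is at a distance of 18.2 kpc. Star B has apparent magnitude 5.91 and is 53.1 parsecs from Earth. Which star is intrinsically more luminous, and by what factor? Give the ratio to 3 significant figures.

Star A: d = 18.2 kpc = 18200 pc
Star A: M = m − 5 log₁₀ d + 5 = 16.85 − 5·4.2601 + 5 = 0.550
Star B: M = m − 5 log₁₀ d + 5 = 5.91 − 5·1.7251 + 5 = 2.285
ΔM = M_A − M_B = 0.550 − (2.285) = -1.735; smaller M is more luminous → Star A.
L ratio = 10^(0.4 |ΔM|) = 10^0.694 = 4.943

Star A is more luminous, by a factor of 4.94.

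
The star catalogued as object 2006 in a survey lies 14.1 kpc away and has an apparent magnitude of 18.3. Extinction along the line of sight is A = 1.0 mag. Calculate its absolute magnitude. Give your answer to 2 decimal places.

d = 14.1 kpc = 14100 pc
5 log₁₀(d/10 pc) = 5 log₁₀(14100) − 5 = 15.746
M = m − 5 log₁₀(d/10) − A = 18.3 − 15.746 − 1.0 = 1.554

M ≈ 1.55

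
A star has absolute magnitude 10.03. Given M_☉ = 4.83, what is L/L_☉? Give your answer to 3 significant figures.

M − M_☉ = 10.03 − 4.83 = 5.200
L/L_☉ = 10^(−0.4 (M − M_☉)) = 10^-2.080 = 8.318×10^-3

L/L_☉ ≈ 8.32×10^-3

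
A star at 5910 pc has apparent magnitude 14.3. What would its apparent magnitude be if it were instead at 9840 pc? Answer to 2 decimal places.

m ≈ 15.41

Flux ∝ 1/d², so Δm = 5 log₁₀(d₂/d₁) = 5 log₁₀(9840/5910) = 1.107
m₂ = m₁ + Δm = 14.3 + (1.107) = 15.407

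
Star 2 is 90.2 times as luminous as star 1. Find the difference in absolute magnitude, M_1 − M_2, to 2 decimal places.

M_1 − M_2 ≈ 4.89

Pogson: ΔM = −2.5 log₁₀(ratio) = −2.5 log₁₀(90.2) = −2.5 × 1.9552 = -4.888
Star 2 is brighter so has the smaller magnitude: M_1 − M_2 is positive.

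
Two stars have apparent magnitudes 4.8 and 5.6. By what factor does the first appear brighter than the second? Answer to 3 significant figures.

Magnitude difference = -0.8
Flux ratio = 10^(−0.4 Δm) = 10^(−0.4 × -0.8) = 10^0.320 = 2.089

2.09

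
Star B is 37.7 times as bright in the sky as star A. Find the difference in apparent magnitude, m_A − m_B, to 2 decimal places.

m_A − m_B ≈ 3.94

Pogson: Δm = −2.5 log₁₀(ratio) = −2.5 log₁₀(37.7) = −2.5 × 1.5763 = -3.941
Star B is brighter so has the smaller magnitude: m_A − m_B is positive.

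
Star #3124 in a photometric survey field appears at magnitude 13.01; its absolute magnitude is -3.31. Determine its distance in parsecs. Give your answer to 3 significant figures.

Distance modulus: m − M = 13.01 − (-3.31) = 16.320
m − M = 5 log₁₀ d − 5
log₁₀ d = (m − M)/5 + 1 = 4.2640
d = 10^4.2640 = 18370 pc

d ≈ 18400 pc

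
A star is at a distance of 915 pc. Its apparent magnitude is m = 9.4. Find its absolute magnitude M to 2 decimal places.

M ≈ -0.41

5 log₁₀(d/10 pc) = 5 log₁₀(915.0) − 5 = 9.807
M = m − 5 log₁₀(d/10) = 9.4 − 9.807 = -0.407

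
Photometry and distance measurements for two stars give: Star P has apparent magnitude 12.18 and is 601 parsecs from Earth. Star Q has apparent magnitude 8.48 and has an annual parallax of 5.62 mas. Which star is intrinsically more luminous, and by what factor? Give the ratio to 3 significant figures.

Star Q is more luminous, by a factor of 2.65.

Star P: M = m − 5 log₁₀ d + 5 = 12.18 − 5·2.7789 + 5 = 3.286
Star Q: p = 5.62 mas = 5.62×10^-3″ → d = 1/p = 177.9 pc
Star Q: M = m − 5 log₁₀ d + 5 = 8.48 − 5·2.2503 + 5 = 2.229
ΔM = M_P − M_Q = 3.286 − (2.229) = 1.057; smaller M is more luminous → Star Q.
L ratio = 10^(0.4 |ΔM|) = 10^0.423 = 2.647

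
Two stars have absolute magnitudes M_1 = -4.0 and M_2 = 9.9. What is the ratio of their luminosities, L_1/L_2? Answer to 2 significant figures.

ΔM = M_1 − M_2 = -13.9
L_1/L_2 = 10^(−0.4 ΔM) = 10^5.560 = 363100

L_1/L_2 ≈ 360000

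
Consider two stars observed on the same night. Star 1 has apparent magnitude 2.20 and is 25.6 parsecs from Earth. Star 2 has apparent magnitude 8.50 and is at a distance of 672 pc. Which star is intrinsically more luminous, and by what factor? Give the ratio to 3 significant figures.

Star 1: M = m − 5 log₁₀ d + 5 = 2.20 − 5·1.4082 + 5 = 0.159
Star 2: M = m − 5 log₁₀ d + 5 = 8.50 − 5·2.8274 + 5 = -0.637
ΔM = M_1 − M_2 = 0.159 − (-0.637) = 0.796; smaller M is more luminous → Star 2.
L ratio = 10^(0.4 |ΔM|) = 10^0.318 = 2.081

Star 2 is more luminous, by a factor of 2.08.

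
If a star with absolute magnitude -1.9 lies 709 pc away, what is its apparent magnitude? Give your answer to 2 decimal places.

m ≈ 7.35

m = M + 5 log₁₀ d − 5 = -1.9 + 5·2.8506 − 5 = 7.353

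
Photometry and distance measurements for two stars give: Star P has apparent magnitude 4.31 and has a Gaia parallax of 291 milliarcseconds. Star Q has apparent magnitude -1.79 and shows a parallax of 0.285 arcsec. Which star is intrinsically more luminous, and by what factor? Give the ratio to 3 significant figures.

Star P: p = 291 mas = 0.291″ → d = 1/p = 3.436 pc
Star P: M = m − 5 log₁₀ d + 5 = 4.31 − 5·0.5361 + 5 = 6.629
Star Q: d = 1/p = 1/0.285″ = 3.509 pc
Star Q: M = m − 5 log₁₀ d + 5 = -1.79 − 5·0.5452 + 5 = 0.484
ΔM = M_P − M_Q = 6.629 − (0.484) = 6.145; smaller M is more luminous → Star Q.
L ratio = 10^(0.4 |ΔM|) = 10^2.458 = 287.1

Star Q is more luminous, by a factor of 287.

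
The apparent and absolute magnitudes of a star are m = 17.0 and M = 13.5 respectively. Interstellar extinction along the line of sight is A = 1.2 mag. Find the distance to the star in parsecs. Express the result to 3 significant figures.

m − M = 5 log₁₀(d/10 pc) + A  ⇒  17.0 − (13.5) − 1.2 = 5 log₁₀(d/10)
2.300 = 5 log₁₀(d/10)
log₁₀ d = (m − M − A)/5 + 1 = 1.4600
d = 10^1.4600 = 28.84 pc

d ≈ 28.8 pc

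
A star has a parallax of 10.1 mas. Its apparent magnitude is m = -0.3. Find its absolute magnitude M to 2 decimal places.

M ≈ -5.28

p = 10.1 mas = 0.0101″ → d = 1/p = 99.01 pc
5 log₁₀(d/10 pc) = 5 log₁₀(99.01) − 5 = 4.978
M = m − 5 log₁₀(d/10) = -0.3 − 4.978 = -5.278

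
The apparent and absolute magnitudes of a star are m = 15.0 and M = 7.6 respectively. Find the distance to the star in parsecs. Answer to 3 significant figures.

d ≈ 302 pc

Distance modulus: m − M = 15.0 − (7.6) = 7.400
m − M = 5 log₁₀ d − 5
log₁₀ d = (m − M)/5 + 1 = 2.4800
d = 10^2.4800 = 302.0 pc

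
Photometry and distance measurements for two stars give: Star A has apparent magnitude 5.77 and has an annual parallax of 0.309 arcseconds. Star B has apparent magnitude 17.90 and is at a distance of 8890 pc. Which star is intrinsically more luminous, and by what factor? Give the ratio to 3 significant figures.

Star A: d = 1/p = 1/0.309″ = 3.236 pc
Star A: M = m − 5 log₁₀ d + 5 = 5.77 − 5·0.5100 + 5 = 8.220
Star B: M = m − 5 log₁₀ d + 5 = 17.90 − 5·3.9489 + 5 = 3.155
ΔM = M_A − M_B = 8.220 − (3.155) = 5.064; smaller M is more luminous → Star B.
L ratio = 10^(0.4 |ΔM|) = 10^2.026 = 106.1

Star B is more luminous, by a factor of 106.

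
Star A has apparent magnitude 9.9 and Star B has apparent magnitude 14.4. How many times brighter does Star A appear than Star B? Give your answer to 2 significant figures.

63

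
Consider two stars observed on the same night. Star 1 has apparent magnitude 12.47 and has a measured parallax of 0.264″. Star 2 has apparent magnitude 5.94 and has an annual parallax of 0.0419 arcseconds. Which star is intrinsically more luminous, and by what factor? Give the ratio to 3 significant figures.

Star 2 is more luminous, by a factor of 16200.

Star 1: d = 1/p = 1/0.264″ = 3.788 pc
Star 1: M = m − 5 log₁₀ d + 5 = 12.47 − 5·0.5784 + 5 = 14.578
Star 2: d = 1/p = 1/0.0419″ = 23.87 pc
Star 2: M = m − 5 log₁₀ d + 5 = 5.94 − 5·1.3778 + 5 = 4.051
ΔM = M_1 − M_2 = 14.578 − (4.051) = 10.527; smaller M is more luminous → Star 2.
L ratio = 10^(0.4 |ΔM|) = 10^4.211 = 16250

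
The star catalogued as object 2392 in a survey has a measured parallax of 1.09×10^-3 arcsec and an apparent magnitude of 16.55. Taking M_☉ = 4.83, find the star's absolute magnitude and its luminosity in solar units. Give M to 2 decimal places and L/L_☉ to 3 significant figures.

M ≈ 6.74; L/L_☉ ≈ 0.173

d = 1/p = 1/1.09×10^-3″ = 917.4 pc
M = m − 5 log₁₀ d + 5 = 16.55 − 5·2.9626 + 5 = 6.737
M − M_☉ = 6.737 − 4.83 = 1.907
L/L_☉ = 10^(−0.4 × 1.907) = 0.1726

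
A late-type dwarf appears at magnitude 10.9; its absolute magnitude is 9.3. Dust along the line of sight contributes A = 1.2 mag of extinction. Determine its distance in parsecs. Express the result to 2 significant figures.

d ≈ 12 pc

m − M = 5 log₁₀(d/10 pc) + A  ⇒  10.9 − (9.3) − 1.2 = 5 log₁₀(d/10)
0.400 = 5 log₁₀(d/10)
log₁₀ d = (m − M − A)/5 + 1 = 1.0800
d = 10^1.0800 = 12.02 pc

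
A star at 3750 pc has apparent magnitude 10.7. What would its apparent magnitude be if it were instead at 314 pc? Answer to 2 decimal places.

Flux ∝ 1/d², so Δm = 5 log₁₀(d₂/d₁) = 5 log₁₀(314/3750) = -5.386
m₂ = m₁ + Δm = 10.7 + (-5.386) = 5.314

m ≈ 5.31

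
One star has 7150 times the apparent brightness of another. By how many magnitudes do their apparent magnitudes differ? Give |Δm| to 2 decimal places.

Pogson: Δm = −2.5 log₁₀(ratio) = −2.5 log₁₀(7150) = −2.5 × 3.8543 = -9.636

|Δm| ≈ 9.64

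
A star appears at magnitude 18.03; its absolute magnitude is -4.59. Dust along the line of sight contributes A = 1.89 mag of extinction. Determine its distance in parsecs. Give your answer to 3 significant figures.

m − M = 5 log₁₀(d/10 pc) + A  ⇒  18.03 − (-4.59) − 1.89 = 5 log₁₀(d/10)
20.730 = 5 log₁₀(d/10)
log₁₀ d = (m − M − A)/5 + 1 = 5.1460
d = 10^5.1460 = 140000 pc

d ≈ 140000 pc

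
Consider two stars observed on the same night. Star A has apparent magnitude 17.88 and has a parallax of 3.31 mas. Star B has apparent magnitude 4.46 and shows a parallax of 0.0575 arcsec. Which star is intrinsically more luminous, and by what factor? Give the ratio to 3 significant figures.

Star B is more luminous, by a factor of 773.

Star A: p = 3.31 mas = 3.31×10^-3″ → d = 1/p = 302.1 pc
Star A: M = m − 5 log₁₀ d + 5 = 17.88 − 5·2.4802 + 5 = 10.479
Star B: d = 1/p = 1/0.0575″ = 17.39 pc
Star B: M = m − 5 log₁₀ d + 5 = 4.46 − 5·1.2403 + 5 = 3.258
ΔM = M_A − M_B = 10.479 − (3.258) = 7.221; smaller M is more luminous → Star B.
L ratio = 10^(0.4 |ΔM|) = 10^2.888 = 773.3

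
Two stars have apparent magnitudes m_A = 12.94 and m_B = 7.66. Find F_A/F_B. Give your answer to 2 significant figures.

Δm = 12.94 − (7.66) = 5.28
Flux ratio = 10^(−0.4 Δm) = 10^(−0.4 × 5.28) = 10^-2.112 = 7.727×10^-3

F_A/F_B ≈ 7.7×10^-3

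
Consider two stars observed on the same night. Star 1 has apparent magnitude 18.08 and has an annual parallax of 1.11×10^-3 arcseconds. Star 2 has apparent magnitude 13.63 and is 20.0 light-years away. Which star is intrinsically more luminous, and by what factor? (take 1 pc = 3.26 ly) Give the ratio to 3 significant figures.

Star 1 is more luminous, by a factor of 358.

Star 1: d = 1/p = 1/1.11×10^-3″ = 900.9 pc
Star 1: M = m − 5 log₁₀ d + 5 = 18.08 − 5·2.9547 + 5 = 8.307
Star 2: d = 20.0 ly / 3.26 = 6.135 pc
Star 2: M = m − 5 log₁₀ d + 5 = 13.63 − 5·0.7878 + 5 = 14.691
ΔM = M_1 − M_2 = 8.307 − (14.691) = -6.384; smaller M is more luminous → Star 1.
L ratio = 10^(0.4 |ΔM|) = 10^2.554 = 357.9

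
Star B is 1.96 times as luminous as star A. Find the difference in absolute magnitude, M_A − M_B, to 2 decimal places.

Pogson: ΔM = −2.5 log₁₀(ratio) = −2.5 log₁₀(1.96) = −2.5 × 0.2923 = -0.731
Star B is brighter so has the smaller magnitude: M_A − M_B is positive.

M_A − M_B ≈ 0.73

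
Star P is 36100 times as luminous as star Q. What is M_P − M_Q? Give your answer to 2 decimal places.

Pogson: ΔM = −2.5 log₁₀(ratio) = −2.5 log₁₀(36100) = −2.5 × 4.5575 = -11.394
Star P is brighter, so it has the smaller magnitude: the difference is negative.

M_P − M_Q ≈ -11.39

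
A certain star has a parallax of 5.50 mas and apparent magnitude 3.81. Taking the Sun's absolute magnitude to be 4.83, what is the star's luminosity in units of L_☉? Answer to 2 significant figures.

d = 1/p = 1000/5.50 mas = 181.8 pc
M = m − 5 log₁₀ d + 5 = 3.81 − 5·2.2596 + 5 = -2.488
M − M_☉ = -2.488 − 4.83 = -7.318
L/L_☉ = 10^(−0.4 × -7.318) = 845.8

L/L_☉ ≈ 850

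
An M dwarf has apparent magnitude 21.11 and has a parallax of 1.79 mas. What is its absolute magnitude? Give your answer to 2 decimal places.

M ≈ 12.37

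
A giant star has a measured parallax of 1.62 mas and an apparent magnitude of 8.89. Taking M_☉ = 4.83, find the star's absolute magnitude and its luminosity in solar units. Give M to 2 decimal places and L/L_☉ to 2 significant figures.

d = 1/p = 1000/1.62 mas = 617.3 pc
M = m − 5 log₁₀ d + 5 = 8.89 − 5·2.7905 + 5 = -0.062
M − M_☉ = -0.062 − 4.83 = -4.892
L/L_☉ = 10^(−0.4 × -4.892) = 90.57

M ≈ -0.06; L/L_☉ ≈ 91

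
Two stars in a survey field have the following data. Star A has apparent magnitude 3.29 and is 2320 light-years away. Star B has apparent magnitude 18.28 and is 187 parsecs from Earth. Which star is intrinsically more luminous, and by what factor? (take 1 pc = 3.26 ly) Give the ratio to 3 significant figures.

Star A: d = 2320 ly / 3.26 = 711.7 pc
Star A: M = m − 5 log₁₀ d + 5 = 3.29 − 5·2.8523 + 5 = -5.971
Star B: M = m − 5 log₁₀ d + 5 = 18.28 − 5·2.2718 + 5 = 11.921
ΔM = M_A − M_B = -5.971 − (11.921) = -17.892; smaller M is more luminous → Star A.
L ratio = 10^(0.4 |ΔM|) = 10^7.157 = 1.435×10^7

Star A is more luminous, by a factor of 1.44×10^7.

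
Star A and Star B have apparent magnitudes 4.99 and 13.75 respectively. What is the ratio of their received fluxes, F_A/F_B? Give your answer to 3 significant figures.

Δm = 4.99 − (13.75) = -8.76
Flux ratio = 10^(−0.4 Δm) = 10^(−0.4 × -8.76) = 10^3.504 = 3192

F_A/F_B ≈ 3190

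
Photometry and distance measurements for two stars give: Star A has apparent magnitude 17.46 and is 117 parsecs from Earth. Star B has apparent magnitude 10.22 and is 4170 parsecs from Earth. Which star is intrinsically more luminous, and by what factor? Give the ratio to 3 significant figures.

Star A: M = m − 5 log₁₀ d + 5 = 17.46 − 5·2.0682 + 5 = 12.119
Star B: M = m − 5 log₁₀ d + 5 = 10.22 − 5·3.6201 + 5 = -2.881
ΔM = M_A − M_B = 12.119 − (-2.881) = 15.000; smaller M is more luminous → Star B.
L ratio = 10^(0.4 |ΔM|) = 10^6.000 = 999800

Star B is more luminous, by a factor of 1.00×10^6.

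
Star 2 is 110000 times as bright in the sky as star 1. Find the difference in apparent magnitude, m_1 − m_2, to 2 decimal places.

m_1 − m_2 ≈ 12.60

Pogson: Δm = −2.5 log₁₀(ratio) = −2.5 log₁₀(110000) = −2.5 × 5.0414 = -12.603
Star 2 is brighter so has the smaller magnitude: m_1 − m_2 is positive.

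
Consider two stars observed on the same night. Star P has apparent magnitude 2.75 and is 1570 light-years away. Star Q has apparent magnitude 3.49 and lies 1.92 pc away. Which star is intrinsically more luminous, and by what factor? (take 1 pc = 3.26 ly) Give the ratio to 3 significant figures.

Star P is more luminous, by a factor of 124000.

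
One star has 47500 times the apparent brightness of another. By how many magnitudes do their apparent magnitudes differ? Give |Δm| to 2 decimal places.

|Δm| ≈ 11.69

Pogson: Δm = −2.5 log₁₀(ratio) = −2.5 log₁₀(47500) = −2.5 × 4.6767 = -11.692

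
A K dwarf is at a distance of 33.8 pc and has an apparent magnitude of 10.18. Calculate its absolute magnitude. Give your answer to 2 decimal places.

M ≈ 7.54

5 log₁₀(d/10 pc) = 5 log₁₀(33.80) − 5 = 2.645
M = m − 5 log₁₀(d/10) = 10.18 − 2.645 = 7.535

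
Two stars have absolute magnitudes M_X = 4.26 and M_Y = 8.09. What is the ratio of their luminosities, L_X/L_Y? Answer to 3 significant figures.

L_X/L_Y ≈ 34.0

ΔM = M_X − M_Y = -3.83
L_X/L_Y = 10^(−0.4 ΔM) = 10^1.532 = 34.04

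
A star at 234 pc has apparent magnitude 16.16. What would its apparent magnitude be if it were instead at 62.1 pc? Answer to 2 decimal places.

Flux ∝ 1/d², so Δm = 5 log₁₀(d₂/d₁) = 5 log₁₀(62.1/234) = -2.881
m₂ = m₁ + Δm = 16.16 + (-2.881) = 13.279

m ≈ 13.28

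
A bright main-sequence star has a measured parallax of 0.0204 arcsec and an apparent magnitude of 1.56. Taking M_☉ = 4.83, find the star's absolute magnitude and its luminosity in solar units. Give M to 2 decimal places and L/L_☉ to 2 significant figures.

M ≈ -1.89; L/L_☉ ≈ 490

d = 1/p = 1/0.0204″ = 49.02 pc
M = m − 5 log₁₀ d + 5 = 1.56 − 5·1.6904 + 5 = -1.892
M − M_☉ = -1.892 − 4.83 = -6.722
L/L_☉ = 10^(−0.4 × -6.722) = 488.4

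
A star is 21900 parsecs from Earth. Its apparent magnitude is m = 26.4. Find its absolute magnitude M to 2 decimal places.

5 log₁₀(d/10 pc) = 5 log₁₀(21900) − 5 = 16.702
M = m − 5 log₁₀(d/10) = 26.4 − 16.702 = 9.698

M ≈ 9.70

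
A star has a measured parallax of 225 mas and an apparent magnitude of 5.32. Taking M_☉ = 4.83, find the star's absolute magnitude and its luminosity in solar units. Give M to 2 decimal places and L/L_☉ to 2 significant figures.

d = 1/p = 1000/225 mas = 4.444 pc
M = m − 5 log₁₀ d + 5 = 5.32 − 5·0.6478 + 5 = 7.081
M − M_☉ = 7.081 − 4.83 = 2.251
L/L_☉ = 10^(−0.4 × 2.251) = 0.1258

M ≈ 7.08; L/L_☉ ≈ 0.13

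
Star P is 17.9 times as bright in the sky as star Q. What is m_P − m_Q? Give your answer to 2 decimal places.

m_P − m_Q ≈ -3.13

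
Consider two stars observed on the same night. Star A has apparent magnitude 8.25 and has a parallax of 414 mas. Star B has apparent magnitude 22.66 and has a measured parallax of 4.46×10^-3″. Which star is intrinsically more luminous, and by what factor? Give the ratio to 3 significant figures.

Star A: p = 414 mas = 0.414″ → d = 1/p = 2.415 pc
Star A: M = m − 5 log₁₀ d + 5 = 8.25 − 5·0.3830 + 5 = 11.335
Star B: d = 1/p = 1/4.46×10^-3″ = 224.2 pc
Star B: M = m − 5 log₁₀ d + 5 = 22.66 − 5·2.3507 + 5 = 15.907
ΔM = M_A − M_B = 11.335 − (15.907) = -4.572; smaller M is more luminous → Star A.
L ratio = 10^(0.4 |ΔM|) = 10^1.829 = 67.40

Star A is more luminous, by a factor of 67.4.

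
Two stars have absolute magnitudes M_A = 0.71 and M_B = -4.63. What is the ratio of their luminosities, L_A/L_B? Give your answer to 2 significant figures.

L_A/L_B ≈ 7.3×10^-3

ΔM = M_A − M_B = 5.34
L_A/L_B = 10^(−0.4 ΔM) = 10^-2.136 = 7.311×10^-3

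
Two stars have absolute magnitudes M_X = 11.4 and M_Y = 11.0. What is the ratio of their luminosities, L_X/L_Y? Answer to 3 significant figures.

L_X/L_Y ≈ 0.692

ΔM = M_X − M_Y = 0.4
L_X/L_Y = 10^(−0.4 ΔM) = 10^-0.160 = 0.6918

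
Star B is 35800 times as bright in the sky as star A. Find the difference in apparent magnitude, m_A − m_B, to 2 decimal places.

m_A − m_B ≈ 11.38

Pogson: Δm = −2.5 log₁₀(ratio) = −2.5 log₁₀(35800) = −2.5 × 4.5539 = -11.385
Star B is brighter so has the smaller magnitude: m_A − m_B is positive.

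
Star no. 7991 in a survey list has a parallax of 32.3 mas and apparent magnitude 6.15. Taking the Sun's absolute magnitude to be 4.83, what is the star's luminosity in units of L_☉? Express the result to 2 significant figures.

d = 1/p = 1000/32.3 mas = 30.96 pc
M = m − 5 log₁₀ d + 5 = 6.15 − 5·1.4908 + 5 = 3.696
M − M_☉ = 3.696 − 4.83 = -1.134
L/L_☉ = 10^(−0.4 × -1.134) = 2.842

L/L_☉ ≈ 2.8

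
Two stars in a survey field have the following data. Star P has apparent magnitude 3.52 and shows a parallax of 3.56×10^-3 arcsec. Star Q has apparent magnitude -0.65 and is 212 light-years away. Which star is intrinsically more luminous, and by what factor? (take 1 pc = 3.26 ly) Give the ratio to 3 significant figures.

Star Q is more luminous, by a factor of 2.50.

Star P: d = 1/p = 1/3.56×10^-3″ = 280.9 pc
Star P: M = m − 5 log₁₀ d + 5 = 3.52 − 5·2.4486 + 5 = -3.723
Star Q: d = 212 ly / 3.26 = 65.03 pc
Star Q: M = m − 5 log₁₀ d + 5 = -0.65 − 5·1.8131 + 5 = -4.716
ΔM = M_P − M_Q = -3.723 − (-4.716) = 0.993; smaller M is more luminous → Star Q.
L ratio = 10^(0.4 |ΔM|) = 10^0.397 = 2.495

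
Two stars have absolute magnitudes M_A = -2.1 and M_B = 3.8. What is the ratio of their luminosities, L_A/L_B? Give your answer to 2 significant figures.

L_A/L_B ≈ 230

ΔM = M_A − M_B = -5.9
L_A/L_B = 10^(−0.4 ΔM) = 10^2.360 = 229.1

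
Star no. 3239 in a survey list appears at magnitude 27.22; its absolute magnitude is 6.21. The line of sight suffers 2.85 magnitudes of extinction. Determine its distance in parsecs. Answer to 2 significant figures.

d ≈ 43000 pc

m − M = 5 log₁₀(d/10 pc) + A  ⇒  27.22 − (6.21) − 2.85 = 5 log₁₀(d/10)
18.160 = 5 log₁₀(d/10)
log₁₀ d = (m − M − A)/5 + 1 = 4.6320
d = 10^4.6320 = 42850 pc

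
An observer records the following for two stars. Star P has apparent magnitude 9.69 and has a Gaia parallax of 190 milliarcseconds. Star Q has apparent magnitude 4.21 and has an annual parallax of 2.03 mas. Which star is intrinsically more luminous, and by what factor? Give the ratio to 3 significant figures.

Star P: p = 190 mas = 0.190″ → d = 1/p = 5.263 pc
Star P: M = m − 5 log₁₀ d + 5 = 9.69 − 5·0.7212 + 5 = 11.084
Star Q: p = 2.03 mas = 2.03×10^-3″ → d = 1/p = 492.6 pc
Star Q: M = m − 5 log₁₀ d + 5 = 4.21 − 5·2.6925 + 5 = -4.253
ΔM = M_P − M_Q = 11.084 − (-4.253) = 15.336; smaller M is more luminous → Star Q.
L ratio = 10^(0.4 |ΔM|) = 10^6.135 = 1.363×10^6

Star Q is more luminous, by a factor of 1.36×10^6.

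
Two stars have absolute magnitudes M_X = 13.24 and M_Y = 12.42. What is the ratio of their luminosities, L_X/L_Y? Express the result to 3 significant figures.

ΔM = M_X − M_Y = 0.82
L_X/L_Y = 10^(−0.4 ΔM) = 10^-0.328 = 0.4699

L_X/L_Y ≈ 0.470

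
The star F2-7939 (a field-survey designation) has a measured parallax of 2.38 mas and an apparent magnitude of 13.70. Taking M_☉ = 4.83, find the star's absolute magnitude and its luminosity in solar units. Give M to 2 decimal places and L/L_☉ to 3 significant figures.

M ≈ 5.58; L/L_☉ ≈ 0.500

d = 1/p = 1000/2.38 mas = 420.2 pc
M = m − 5 log₁₀ d + 5 = 13.70 − 5·2.6234 + 5 = 5.583
M − M_☉ = 5.583 − 4.83 = 0.753
L/L_☉ = 10^(−0.4 × 0.753) = 0.4999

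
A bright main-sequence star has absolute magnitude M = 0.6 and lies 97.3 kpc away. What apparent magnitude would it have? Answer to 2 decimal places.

d = 97.3 kpc = 97300 pc
m = M + 5 log₁₀ d − 5 = 0.6 + 5·4.9881 − 5 = 20.541

m ≈ 20.54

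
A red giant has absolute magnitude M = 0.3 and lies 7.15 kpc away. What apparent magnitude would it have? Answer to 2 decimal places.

m ≈ 14.57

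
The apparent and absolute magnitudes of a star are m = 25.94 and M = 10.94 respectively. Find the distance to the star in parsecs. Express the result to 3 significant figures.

d ≈ 10000 pc

μ = m − M = 15.000
m − M = 5 log₁₀ d − 5
log₁₀ d = (m − M)/5 + 1 = 4.0000
d = 10^4.0000 = 10000 pc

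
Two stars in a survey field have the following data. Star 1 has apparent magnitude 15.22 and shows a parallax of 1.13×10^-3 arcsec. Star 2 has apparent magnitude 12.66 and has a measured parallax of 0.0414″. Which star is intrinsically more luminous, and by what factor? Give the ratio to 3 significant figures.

Star 1 is more luminous, by a factor of 127.

Star 1: d = 1/p = 1/1.13×10^-3″ = 885.0 pc
Star 1: M = m − 5 log₁₀ d + 5 = 15.22 − 5·2.9469 + 5 = 5.485
Star 2: d = 1/p = 1/0.0414″ = 24.15 pc
Star 2: M = m − 5 log₁₀ d + 5 = 12.66 − 5·1.3830 + 5 = 10.745
ΔM = M_1 − M_2 = 5.485 − (10.745) = -5.260; smaller M is more luminous → Star 1.
L ratio = 10^(0.4 |ΔM|) = 10^2.104 = 127.0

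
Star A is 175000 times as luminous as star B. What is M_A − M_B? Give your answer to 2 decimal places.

Pogson: ΔM = −2.5 log₁₀(ratio) = −2.5 log₁₀(175000) = −2.5 × 5.2430 = -13.108
Star A is brighter, so it has the smaller magnitude: the difference is negative.

M_A − M_B ≈ -13.11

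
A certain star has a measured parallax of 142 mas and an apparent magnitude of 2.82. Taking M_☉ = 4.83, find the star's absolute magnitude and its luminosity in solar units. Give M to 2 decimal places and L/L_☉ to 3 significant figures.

d = 1/p = 1000/142 mas = 7.042 pc
M = m − 5 log₁₀ d + 5 = 2.82 − 5·0.8477 + 5 = 3.581
M − M_☉ = 3.581 − 4.83 = -1.249
L/L_☉ = 10^(−0.4 × -1.249) = 3.158

M ≈ 3.58; L/L_☉ ≈ 3.16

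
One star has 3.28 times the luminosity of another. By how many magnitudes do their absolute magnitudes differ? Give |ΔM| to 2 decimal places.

|ΔM| ≈ 1.29

Pogson: ΔM = −2.5 log₁₀(ratio) = −2.5 log₁₀(3.28) = −2.5 × 0.5159 = -1.290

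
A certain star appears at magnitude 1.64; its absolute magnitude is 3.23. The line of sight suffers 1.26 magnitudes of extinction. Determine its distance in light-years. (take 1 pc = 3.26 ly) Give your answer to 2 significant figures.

d ≈ 8.8 ly

m − M = 5 log₁₀(d/10 pc) + A  ⇒  1.64 − (3.23) − 1.26 = 5 log₁₀(d/10)
-2.850 = 5 log₁₀(d/10)
log₁₀ d = (m − M − A)/5 + 1 = 0.4300
d = 10^0.4300 = 2.692 pc
= 8.774 ly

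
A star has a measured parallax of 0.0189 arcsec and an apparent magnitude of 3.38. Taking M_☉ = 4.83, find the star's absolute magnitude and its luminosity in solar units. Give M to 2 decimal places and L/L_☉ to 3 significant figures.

d = 1/p = 1/0.0189″ = 52.91 pc
M = m − 5 log₁₀ d + 5 = 3.38 − 5·1.7235 + 5 = -0.238
M − M_☉ = -0.238 − 4.83 = -5.068
L/L_☉ = 10^(−0.4 × -5.068) = 106.4

M ≈ -0.24; L/L_☉ ≈ 106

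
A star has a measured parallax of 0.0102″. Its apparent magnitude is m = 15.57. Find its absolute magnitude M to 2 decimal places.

d = 1/p = 1/0.0102″ = 98.04 pc
5 log₁₀(d/10 pc) = 5 log₁₀(98.04) − 5 = 4.957
M = m − 5 log₁₀(d/10) = 15.57 − 4.957 = 10.613

M ≈ 10.61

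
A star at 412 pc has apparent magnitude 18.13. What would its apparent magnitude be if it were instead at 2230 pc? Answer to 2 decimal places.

m ≈ 21.80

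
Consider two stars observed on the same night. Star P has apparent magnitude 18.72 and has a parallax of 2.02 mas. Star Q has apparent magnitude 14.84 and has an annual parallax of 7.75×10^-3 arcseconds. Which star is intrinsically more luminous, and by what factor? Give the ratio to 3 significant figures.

Star Q is more luminous, by a factor of 2.42.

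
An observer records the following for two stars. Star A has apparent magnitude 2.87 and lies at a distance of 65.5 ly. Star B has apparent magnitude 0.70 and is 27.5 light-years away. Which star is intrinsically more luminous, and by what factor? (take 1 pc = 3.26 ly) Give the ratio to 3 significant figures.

Star A: d = 65.5 ly / 3.26 = 20.09 pc
Star A: M = m − 5 log₁₀ d + 5 = 2.87 − 5·1.3030 + 5 = 1.355
Star B: d = 27.5 ly / 3.26 = 8.436 pc
Star B: M = m − 5 log₁₀ d + 5 = 0.70 − 5·0.9261 + 5 = 1.069
ΔM = M_A − M_B = 1.355 − (1.069) = 0.285; smaller M is more luminous → Star B.
L ratio = 10^(0.4 |ΔM|) = 10^0.114 = 1.301

Star B is more luminous, by a factor of 1.30.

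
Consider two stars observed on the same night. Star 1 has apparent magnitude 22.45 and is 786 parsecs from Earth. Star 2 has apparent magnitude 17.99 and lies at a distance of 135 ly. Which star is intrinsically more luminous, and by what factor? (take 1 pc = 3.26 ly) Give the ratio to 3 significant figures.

Star 1: M = m − 5 log₁₀ d + 5 = 22.45 − 5·2.8954 + 5 = 12.973
Star 2: d = 135 ly / 3.26 = 41.41 pc
Star 2: M = m − 5 log₁₀ d + 5 = 17.99 − 5·1.6171 + 5 = 14.904
ΔM = M_1 − M_2 = 12.973 − (14.904) = -1.932; smaller M is more luminous → Star 1.
L ratio = 10^(0.4 |ΔM|) = 10^0.773 = 5.924

Star 1 is more luminous, by a factor of 5.92.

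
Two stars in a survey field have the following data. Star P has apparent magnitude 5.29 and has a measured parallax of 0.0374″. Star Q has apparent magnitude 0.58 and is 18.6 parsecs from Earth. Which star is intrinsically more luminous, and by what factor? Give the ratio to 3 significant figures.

Star Q is more luminous, by a factor of 37.0.

Star P: d = 1/p = 1/0.0374″ = 26.74 pc
Star P: M = m − 5 log₁₀ d + 5 = 5.29 − 5·1.4271 + 5 = 3.154
Star Q: M = m − 5 log₁₀ d + 5 = 0.58 − 5·1.2695 + 5 = -0.768
ΔM = M_P − M_Q = 3.154 − (-0.768) = 3.922; smaller M is more luminous → Star Q.
L ratio = 10^(0.4 |ΔM|) = 10^1.569 = 37.05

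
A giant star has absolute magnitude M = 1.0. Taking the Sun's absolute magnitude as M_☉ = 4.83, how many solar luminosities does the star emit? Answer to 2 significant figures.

M − M_☉ = 1.0 − 4.83 = -3.830
L/L_☉ = 10^(−0.4 (M − M_☉)) = 10^1.532 = 34.04

L/L_☉ ≈ 34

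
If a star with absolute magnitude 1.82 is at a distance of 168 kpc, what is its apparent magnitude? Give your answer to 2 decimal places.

m ≈ 22.95

d = 168 kpc = 168000 pc
m = M + 5 log₁₀ d − 5 = 1.82 + 5·5.2253 − 5 = 22.947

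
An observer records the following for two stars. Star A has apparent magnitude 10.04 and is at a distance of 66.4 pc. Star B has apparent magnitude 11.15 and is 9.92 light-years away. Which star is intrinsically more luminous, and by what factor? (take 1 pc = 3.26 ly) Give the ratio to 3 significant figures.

Star A is more luminous, by a factor of 1320.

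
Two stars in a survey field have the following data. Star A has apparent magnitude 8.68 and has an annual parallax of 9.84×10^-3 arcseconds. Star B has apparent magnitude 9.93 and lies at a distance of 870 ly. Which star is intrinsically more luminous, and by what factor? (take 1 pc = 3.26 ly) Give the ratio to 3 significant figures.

Star B is more luminous, by a factor of 2.18.

Star A: d = 1/p = 1/9.84×10^-3″ = 101.6 pc
Star A: M = m − 5 log₁₀ d + 5 = 8.68 − 5·2.0070 + 5 = 3.645
Star B: d = 870 ly / 3.26 = 266.9 pc
Star B: M = m − 5 log₁₀ d + 5 = 9.93 − 5·2.4263 + 5 = 2.798
ΔM = M_A − M_B = 3.645 − (2.798) = 0.846; smaller M is more luminous → Star B.
L ratio = 10^(0.4 |ΔM|) = 10^0.339 = 2.181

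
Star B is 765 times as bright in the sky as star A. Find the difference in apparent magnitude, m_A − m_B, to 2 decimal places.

m_A − m_B ≈ 7.21

Pogson: Δm = −2.5 log₁₀(ratio) = −2.5 log₁₀(765) = −2.5 × 2.8837 = -7.209
Star B is brighter so has the smaller magnitude: m_A − m_B is positive.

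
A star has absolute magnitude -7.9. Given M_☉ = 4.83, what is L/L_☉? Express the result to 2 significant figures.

M − M_☉ = -7.9 − 4.83 = -12.730
L/L_☉ = 10^(−0.4 (M − M_☉)) = 10^5.092 = 123600

L/L_☉ ≈ 120000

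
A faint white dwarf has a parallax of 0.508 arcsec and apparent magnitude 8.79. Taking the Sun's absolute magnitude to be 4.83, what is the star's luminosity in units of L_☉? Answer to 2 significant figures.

L/L_☉ ≈ 1.0×10^-3

d = 1/p = 1/0.508″ = 1.969 pc
M = m − 5 log₁₀ d + 5 = 8.79 − 5·0.2941 + 5 = 12.319
M − M_☉ = 12.319 − 4.83 = 7.489
L/L_☉ = 10^(−0.4 × 7.489) = 1.010×10^-3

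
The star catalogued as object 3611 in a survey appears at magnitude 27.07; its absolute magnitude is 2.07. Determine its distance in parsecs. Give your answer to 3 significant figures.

Distance modulus: m − M = 27.07 − (2.07) = 25.000
m − M = 5 log₁₀ d − 5
log₁₀ d = (m − M)/5 + 1 = 6.0000
d = 10^6.0000 = 1.000×10^6 pc

d ≈ 1.00×10^6 pc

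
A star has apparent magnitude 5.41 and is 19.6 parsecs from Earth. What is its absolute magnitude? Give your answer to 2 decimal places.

M ≈ 3.95

5 log₁₀(d/10 pc) = 5 log₁₀(19.60) − 5 = 1.461
M = m − 5 log₁₀(d/10) = 5.41 − 1.461 = 3.949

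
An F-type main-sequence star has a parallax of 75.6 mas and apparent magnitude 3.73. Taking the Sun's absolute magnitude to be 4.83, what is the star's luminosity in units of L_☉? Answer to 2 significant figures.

L/L_☉ ≈ 4.8

d = 1/p = 1000/75.6 mas = 13.23 pc
M = m − 5 log₁₀ d + 5 = 3.73 − 5·1.1215 + 5 = 3.123
M − M_☉ = 3.123 − 4.83 = -1.707
L/L_☉ = 10^(−0.4 × -1.707) = 4.819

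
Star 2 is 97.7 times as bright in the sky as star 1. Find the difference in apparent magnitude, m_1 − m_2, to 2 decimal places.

Pogson: Δm = −2.5 log₁₀(ratio) = −2.5 log₁₀(97.7) = −2.5 × 1.9899 = -4.975
Star 2 is brighter so has the smaller magnitude: m_1 − m_2 is positive.

m_1 − m_2 ≈ 4.97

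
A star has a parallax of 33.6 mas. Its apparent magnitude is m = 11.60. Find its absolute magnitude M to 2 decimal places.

M ≈ 9.23

p = 33.6 mas = 0.0336″ → d = 1/p = 29.76 pc
5 log₁₀(d/10 pc) = 5 log₁₀(29.76) − 5 = 2.368
M = m − 5 log₁₀(d/10) = 11.60 − 2.368 = 9.232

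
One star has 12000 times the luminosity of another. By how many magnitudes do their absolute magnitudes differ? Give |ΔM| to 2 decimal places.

|ΔM| ≈ 10.20

Pogson: ΔM = −2.5 log₁₀(ratio) = −2.5 log₁₀(12000) = −2.5 × 4.0792 = -10.198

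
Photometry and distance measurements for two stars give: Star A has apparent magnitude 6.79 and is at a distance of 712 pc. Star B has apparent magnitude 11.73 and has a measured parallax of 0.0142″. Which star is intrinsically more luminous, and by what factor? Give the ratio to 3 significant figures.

Star A: M = m − 5 log₁₀ d + 5 = 6.79 − 5·2.8525 + 5 = -2.472
Star B: d = 1/p = 1/0.0142″ = 70.42 pc
Star B: M = m − 5 log₁₀ d + 5 = 11.73 − 5·1.8477 + 5 = 7.491
ΔM = M_A − M_B = -2.472 − (7.491) = -9.964; smaller M is more luminous → Star A.
L ratio = 10^(0.4 |ΔM|) = 10^3.986 = 9672

Star A is more luminous, by a factor of 9670.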